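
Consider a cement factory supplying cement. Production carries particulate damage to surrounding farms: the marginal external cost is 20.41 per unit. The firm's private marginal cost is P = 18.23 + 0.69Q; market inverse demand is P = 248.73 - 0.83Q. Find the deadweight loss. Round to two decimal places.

Market equilibrium (private): 18.23 + 0.69Q = 248.73 - 0.83Q → Q_m = 151.6447.
Social marginal cost = private MC + MEC = 38.64 + 0.69Q.
Set SMC = demand: 38.64 + 0.69Q = 248.73 - 0.83Q → Q* = 138.2171.
The loss is the area between SMC and demand from Q* to Q_m; with linear curves that's a triangle of height MEC(Q_m).
DWL = ½ × 13.4276 × 20.4100 = 137.0287.

DWL = 137.03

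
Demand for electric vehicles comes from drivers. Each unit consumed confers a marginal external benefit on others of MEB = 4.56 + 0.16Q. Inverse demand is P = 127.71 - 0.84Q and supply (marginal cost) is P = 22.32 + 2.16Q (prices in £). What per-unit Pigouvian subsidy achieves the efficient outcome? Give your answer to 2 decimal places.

subsidy = £10.75 per unit

Social marginal benefit = demand + MEB = 132.27 - 0.68Q.
Set SMB = MC: 132.27 - 0.68Q = 22.32 + 2.16Q → Q* = 38.7148.
The Pigouvian subsidy equals MEB at Q*: 4.56 + 0.16×38.7148 = 10.7544.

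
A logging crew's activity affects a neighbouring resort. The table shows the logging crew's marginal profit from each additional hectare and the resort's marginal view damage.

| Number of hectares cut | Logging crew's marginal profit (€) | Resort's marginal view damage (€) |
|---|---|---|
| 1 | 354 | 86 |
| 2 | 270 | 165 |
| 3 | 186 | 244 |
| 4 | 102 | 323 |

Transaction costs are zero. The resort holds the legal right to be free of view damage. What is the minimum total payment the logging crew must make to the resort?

Efficient level: marginal profit ≥ marginal view damage through level 2, so k* = 2.
With the resort holding the right, the logging crew must at least compensate total damage at k*: 86 + 165 = 251.

€251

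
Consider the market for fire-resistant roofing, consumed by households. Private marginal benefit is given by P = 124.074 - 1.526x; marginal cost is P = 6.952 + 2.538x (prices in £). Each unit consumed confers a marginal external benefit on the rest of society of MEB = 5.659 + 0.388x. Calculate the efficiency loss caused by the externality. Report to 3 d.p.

Market equilibrium (private): 6.952 + 2.538x = 124.074 - 1.526x → x_m = 28.8194.
Social marginal benefit = demand + MEB = 129.733 - 1.138x.
Set SMB = MC: 129.733 - 1.138x = 6.952 + 2.538x → x* = 33.4007.
Height of the DWL triangle at x_m is SMB(x_m) − MC(x_m) = MEB(x_m) = 16.8409.
DWL = ½ × 4.5813 × 16.8409 = 38.5766.

DWL = £38.577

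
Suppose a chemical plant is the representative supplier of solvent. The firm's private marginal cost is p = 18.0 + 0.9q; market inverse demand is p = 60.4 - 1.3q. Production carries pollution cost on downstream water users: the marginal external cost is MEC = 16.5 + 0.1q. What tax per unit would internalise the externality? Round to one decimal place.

tax = 17.6 per unit

Social marginal cost = private MC + MEC = 34.5 + q.
Set SMC = demand: 34.5 + q = 60.4 - 1.3q → q* = 11.2609.
The Pigouvian tax equals MEC at q*: 16.5 + 0.1×11.2609 = 17.6261.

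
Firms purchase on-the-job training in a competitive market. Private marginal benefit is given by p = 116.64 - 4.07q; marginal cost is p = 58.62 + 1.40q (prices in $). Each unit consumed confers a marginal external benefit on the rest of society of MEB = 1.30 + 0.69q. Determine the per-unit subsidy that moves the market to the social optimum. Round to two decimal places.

subsidy = $9.86 per unit

Social marginal benefit = demand + MEB = 117.94 - 3.38q.
Set SMB = MC: 117.94 - 3.38q = 58.62 + 1.40q → q* = 12.4100.
The Pigouvian subsidy equals MEB at q*: 1.30 + 0.69×12.4100 = 9.8629.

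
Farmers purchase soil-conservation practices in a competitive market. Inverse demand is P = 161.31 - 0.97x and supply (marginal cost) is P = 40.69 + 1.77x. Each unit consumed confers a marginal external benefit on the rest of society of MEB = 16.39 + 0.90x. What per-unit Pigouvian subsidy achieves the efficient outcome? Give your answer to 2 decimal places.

Social marginal benefit = demand + MEB = 177.70 - 0.07x.
Set SMB = MC: 177.70 - 0.07x = 40.69 + 1.77x → x* = 74.4620.
The Pigouvian subsidy equals MEB at x*: 16.39 + 0.90×74.4620 = 83.4058.

subsidy = 83.41 per unit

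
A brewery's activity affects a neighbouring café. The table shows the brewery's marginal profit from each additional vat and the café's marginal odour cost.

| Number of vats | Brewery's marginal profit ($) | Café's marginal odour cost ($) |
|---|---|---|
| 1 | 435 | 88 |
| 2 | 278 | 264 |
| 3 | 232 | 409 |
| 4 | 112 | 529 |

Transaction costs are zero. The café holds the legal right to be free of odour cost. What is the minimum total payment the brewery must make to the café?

$352

Efficient level: marginal profit ≥ marginal odour cost through level 2, so k* = 2.
With the café holding the right, the brewery must at least compensate total damage at k*: 88 + 264 = 352.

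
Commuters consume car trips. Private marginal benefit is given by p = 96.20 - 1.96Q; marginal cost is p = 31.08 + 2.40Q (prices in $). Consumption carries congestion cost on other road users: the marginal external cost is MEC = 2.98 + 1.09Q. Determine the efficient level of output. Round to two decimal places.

Q* = 11.40

Social marginal benefit = demand − MEC = 93.22 - 3.05Q.
Set SMB = MC: 93.22 - 3.05Q = 31.08 + 2.40Q → Q* = 11.4018.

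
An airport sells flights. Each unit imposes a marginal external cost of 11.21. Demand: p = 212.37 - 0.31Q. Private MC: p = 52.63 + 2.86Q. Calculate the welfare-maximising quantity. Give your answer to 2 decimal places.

Social marginal cost = private MC + MEC = 63.84 + 2.86Q.
Set SMC = demand: 63.84 + 2.86Q = 212.37 - 0.31Q → Q* = 46.8549.

Q* = 46.85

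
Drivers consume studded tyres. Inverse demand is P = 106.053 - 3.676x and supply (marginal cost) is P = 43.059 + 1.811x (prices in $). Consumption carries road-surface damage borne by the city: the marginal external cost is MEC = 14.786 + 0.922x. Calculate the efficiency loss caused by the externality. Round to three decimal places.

DWL = $50.218

Market equilibrium (private): 43.059 + 1.811x = 106.053 - 3.676x → x_m = 11.4806.
Social marginal benefit = demand − MEC = 91.267 - 4.598x.
Set SMB = MC: 91.267 - 4.598x = 43.059 + 1.811x → x* = 7.5219.
The loss is the area between SMB and MC from x* to x_m; with linear curves that's a triangle of height MEC(x_m).
DWL = ½ × 3.9587 × 25.3711 = 50.2183.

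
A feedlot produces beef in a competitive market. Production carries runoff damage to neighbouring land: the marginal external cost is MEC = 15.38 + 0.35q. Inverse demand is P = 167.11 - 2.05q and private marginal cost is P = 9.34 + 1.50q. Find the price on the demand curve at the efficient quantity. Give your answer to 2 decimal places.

P = 92.26

Social marginal cost = private MC + MEC = 24.72 + 1.85q.
Set SMC = demand: 24.72 + 1.85q = 167.11 - 2.05q → q* = 36.5103.
Consumer price on the demand curve at q*: 167.11 − 2.05×36.5103 = 92.2639.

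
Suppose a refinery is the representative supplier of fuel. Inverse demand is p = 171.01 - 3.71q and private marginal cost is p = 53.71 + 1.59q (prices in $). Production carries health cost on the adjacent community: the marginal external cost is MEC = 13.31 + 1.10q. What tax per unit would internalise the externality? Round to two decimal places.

tax = $31.18 per unit

Social marginal cost = private MC + MEC = 67.02 + 2.69q.
Set SMC = demand: 67.02 + 2.69q = 171.01 - 3.71q → q* = 16.2484.
The Pigouvian tax equals MEC at q*: 13.31 + 1.10×16.2484 = 31.1832.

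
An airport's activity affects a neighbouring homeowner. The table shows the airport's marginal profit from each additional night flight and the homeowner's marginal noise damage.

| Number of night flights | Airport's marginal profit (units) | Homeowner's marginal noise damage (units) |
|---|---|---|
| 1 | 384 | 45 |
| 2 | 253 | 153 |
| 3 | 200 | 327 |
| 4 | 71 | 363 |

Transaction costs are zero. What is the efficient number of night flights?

2

Bargaining reaches the level where marginal profit last exceeds marginal noise damage.
That holds through level 2 (253 ≥ 153) but not at 3 (200 < 327).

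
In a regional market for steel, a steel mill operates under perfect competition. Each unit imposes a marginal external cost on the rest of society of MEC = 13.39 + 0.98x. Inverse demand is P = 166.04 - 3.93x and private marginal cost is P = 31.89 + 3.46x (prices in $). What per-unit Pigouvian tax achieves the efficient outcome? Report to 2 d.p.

Social marginal cost = private MC + MEC = 45.28 + 4.44x.
Set SMC = demand: 45.28 + 4.44x = 166.04 - 3.93x → x* = 14.4277.
The Pigouvian tax equals MEC at x*: 13.39 + 0.98×14.4277 = 27.5291.

tax = $27.53 per unit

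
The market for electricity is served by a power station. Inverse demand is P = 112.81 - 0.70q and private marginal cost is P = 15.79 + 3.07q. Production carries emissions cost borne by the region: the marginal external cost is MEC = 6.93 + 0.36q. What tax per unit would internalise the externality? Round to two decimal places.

tax = 14.78 per unit

Social marginal cost = private MC + MEC = 22.72 + 3.43q.
Set SMC = demand: 22.72 + 3.43q = 112.81 - 0.70q → q* = 21.8136.
The Pigouvian tax equals MEC at q*: 6.93 + 0.36×21.8136 = 14.7829.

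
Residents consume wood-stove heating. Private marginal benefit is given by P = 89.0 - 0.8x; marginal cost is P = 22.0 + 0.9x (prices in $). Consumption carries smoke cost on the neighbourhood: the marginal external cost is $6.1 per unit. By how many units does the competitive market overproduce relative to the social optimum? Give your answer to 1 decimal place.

Market equilibrium (private): 22.0 + 0.9x = 89.0 - 0.8x → x_m = 39.4118.
Social marginal benefit = demand − MEC = 82.9 - 0.8x.
Set SMB = MC: 82.9 - 0.8x = 22.0 + 0.9x → x* = 35.8235.
Gap = |39.4118 − 35.8235| = 3.5883.

3.6 units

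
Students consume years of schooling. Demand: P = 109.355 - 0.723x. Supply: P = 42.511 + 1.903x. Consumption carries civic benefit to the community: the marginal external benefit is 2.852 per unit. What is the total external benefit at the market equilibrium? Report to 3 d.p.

72.597

Market equilibrium (private): 42.511 + 1.903x = 109.355 - 0.723x → x_m = 25.4547.
Total external benefit = MEB × x_m = 2.852 × 25.4547 = 72.5968.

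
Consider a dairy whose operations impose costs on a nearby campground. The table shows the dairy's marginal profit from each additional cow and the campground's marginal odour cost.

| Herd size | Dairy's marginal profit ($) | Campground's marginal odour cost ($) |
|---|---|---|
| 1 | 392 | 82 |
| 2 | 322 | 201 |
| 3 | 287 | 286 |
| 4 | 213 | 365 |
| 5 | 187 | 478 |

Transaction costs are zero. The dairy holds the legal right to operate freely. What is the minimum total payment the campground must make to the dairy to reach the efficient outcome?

$400

Left alone the dairy would choose level 5 (marginal profit stays positive).
Efficient level: k* = 3 (marginal profit ≥ marginal odour cost through 3).
The campground must at least cover the dairy's forgone profit from cutting 5→3: 213 + 187 = 400.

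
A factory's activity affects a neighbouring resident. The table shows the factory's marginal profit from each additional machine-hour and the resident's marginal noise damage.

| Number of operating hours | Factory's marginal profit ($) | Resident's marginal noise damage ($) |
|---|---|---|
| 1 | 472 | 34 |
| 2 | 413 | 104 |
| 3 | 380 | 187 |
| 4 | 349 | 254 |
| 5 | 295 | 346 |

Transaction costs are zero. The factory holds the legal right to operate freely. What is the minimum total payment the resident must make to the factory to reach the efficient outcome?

Left alone the factory would choose level 5 (marginal profit stays positive).
Efficient level: k* = 4 (marginal profit ≥ marginal noise damage through 4).
The resident must at least cover the factory's forgone profit from cutting 5→4: 295 = 295.

$295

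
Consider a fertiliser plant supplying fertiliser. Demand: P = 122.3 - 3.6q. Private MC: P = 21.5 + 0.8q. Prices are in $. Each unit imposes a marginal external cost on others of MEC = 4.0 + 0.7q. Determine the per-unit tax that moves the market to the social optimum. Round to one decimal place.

Social marginal cost = private MC + MEC = 25.5 + 1.5q.
Set SMC = demand: 25.5 + 1.5q = 122.3 - 3.6q → q* = 18.9804.
The Pigouvian tax equals MEC at q*: 4.0 + 0.7×18.9804 = 17.2863.

tax = $17.3 per unit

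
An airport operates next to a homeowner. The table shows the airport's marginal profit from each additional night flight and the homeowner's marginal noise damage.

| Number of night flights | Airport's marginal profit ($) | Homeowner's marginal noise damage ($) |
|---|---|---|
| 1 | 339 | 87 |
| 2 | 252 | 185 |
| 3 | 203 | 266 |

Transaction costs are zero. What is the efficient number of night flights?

Bargaining reaches the level where marginal profit last exceeds marginal noise damage.
That holds through level 2 (252 ≥ 185) but not at 3 (203 < 266).

2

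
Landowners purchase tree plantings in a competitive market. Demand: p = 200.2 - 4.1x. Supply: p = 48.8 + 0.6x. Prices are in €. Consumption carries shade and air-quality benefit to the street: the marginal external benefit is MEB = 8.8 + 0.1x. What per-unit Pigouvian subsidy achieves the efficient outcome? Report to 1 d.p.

Social marginal benefit = demand + MEB = 209.0 - 4.0x.
Set SMB = MC: 209.0 - 4.0x = 48.8 + 0.6x → x* = 34.8261.
The Pigouvian subsidy equals MEB at x*: 8.8 + 0.1×34.8261 = 12.2826.

subsidy = €12.3 per unit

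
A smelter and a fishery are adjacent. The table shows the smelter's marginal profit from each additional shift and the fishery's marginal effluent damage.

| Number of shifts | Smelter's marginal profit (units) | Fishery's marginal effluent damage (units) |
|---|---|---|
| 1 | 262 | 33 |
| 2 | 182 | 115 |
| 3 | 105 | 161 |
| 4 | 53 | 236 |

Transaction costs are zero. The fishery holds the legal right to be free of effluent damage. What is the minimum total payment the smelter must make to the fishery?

148

Efficient level: marginal profit ≥ marginal effluent damage through level 2, so k* = 2.
With the fishery holding the right, the smelter must at least compensate total damage at k*: 33 + 115 = 148.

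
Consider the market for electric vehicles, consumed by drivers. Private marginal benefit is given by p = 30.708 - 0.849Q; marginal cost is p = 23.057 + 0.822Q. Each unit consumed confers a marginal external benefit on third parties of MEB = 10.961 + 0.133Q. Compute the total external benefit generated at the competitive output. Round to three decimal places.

Market equilibrium (private): 23.057 + 0.822Q = 30.708 - 0.849Q → Q_m = 4.5787.
Total external benefit = ∫₀^{Q_m} (10.961 + 0.133Q) dQ = 10.961×4.5787 + ½×0.133×4.5787² = 51.5813.

51.581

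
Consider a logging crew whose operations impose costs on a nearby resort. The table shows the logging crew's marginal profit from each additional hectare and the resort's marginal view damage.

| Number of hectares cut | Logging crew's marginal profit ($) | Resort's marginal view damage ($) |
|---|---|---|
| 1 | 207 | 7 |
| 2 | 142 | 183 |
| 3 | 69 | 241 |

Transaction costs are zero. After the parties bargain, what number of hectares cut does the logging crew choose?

1

Bargaining reaches the level where marginal profit last exceeds marginal view damage.
That holds through level 1 (207 ≥ 7) but not at 2 (142 < 183).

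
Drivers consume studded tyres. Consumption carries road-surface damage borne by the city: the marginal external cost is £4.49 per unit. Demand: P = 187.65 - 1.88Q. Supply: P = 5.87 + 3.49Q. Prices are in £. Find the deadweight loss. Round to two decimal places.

DWL = £1.88

Market equilibrium (private): 5.87 + 3.49Q = 187.65 - 1.88Q → Q_m = 33.8510.
Social marginal benefit = demand − MEC = 183.16 - 1.88Q.
Set SMB = MC: 183.16 - 1.88Q = 5.87 + 3.49Q → Q* = 33.0149.
Height of the DWL triangle at Q_m is MC(Q_m) − SMB(Q_m) = MEC(Q_m) = 4.4900.
DWL = ½ × 0.8361 × 4.4900 = 1.8770.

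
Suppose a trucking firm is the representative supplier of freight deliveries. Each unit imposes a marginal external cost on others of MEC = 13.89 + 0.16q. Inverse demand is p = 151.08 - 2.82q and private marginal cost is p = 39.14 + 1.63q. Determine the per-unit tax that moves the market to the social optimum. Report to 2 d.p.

Social marginal cost = private MC + MEC = 53.03 + 1.79q.
Set SMC = demand: 53.03 + 1.79q = 151.08 - 2.82q → q* = 21.2690.
The Pigouvian tax equals MEC at q*: 13.89 + 0.16×21.2690 = 17.2930.

tax = 17.29 per unit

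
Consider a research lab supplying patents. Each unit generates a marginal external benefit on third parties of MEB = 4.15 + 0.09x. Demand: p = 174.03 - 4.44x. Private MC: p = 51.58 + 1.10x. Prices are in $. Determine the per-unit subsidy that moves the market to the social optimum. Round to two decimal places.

Social marginal cost = private MC − MEB = 47.43 + 1.01x.
Set SMC = demand: 47.43 + 1.01x = 174.03 - 4.44x → x* = 23.2294.
The Pigouvian subsidy equals MEB at x*: 4.15 + 0.09×23.2294 = 6.2406.

subsidy = $6.24 per unit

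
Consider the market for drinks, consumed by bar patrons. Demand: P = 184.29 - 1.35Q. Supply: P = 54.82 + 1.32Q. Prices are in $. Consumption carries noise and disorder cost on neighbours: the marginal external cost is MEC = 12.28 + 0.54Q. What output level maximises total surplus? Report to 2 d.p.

Q* = 36.51

Social marginal benefit = demand − MEC = 172.01 - 1.89Q.
Set SMB = MC: 172.01 - 1.89Q = 54.82 + 1.32Q → Q* = 36.5078.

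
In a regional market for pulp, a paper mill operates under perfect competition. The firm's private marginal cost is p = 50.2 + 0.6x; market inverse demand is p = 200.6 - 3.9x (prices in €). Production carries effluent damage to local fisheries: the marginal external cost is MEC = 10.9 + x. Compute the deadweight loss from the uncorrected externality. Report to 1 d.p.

DWL = €178.6

Market equilibrium (private): 50.2 + 0.6x = 200.6 - 3.9x → x_m = 33.4222.
Social marginal cost = private MC + MEC = 61.1 + 1.6x.
Set SMC = demand: 61.1 + 1.6x = 200.6 - 3.9x → x* = 25.3636.
Height of the DWL triangle at x_m is SMC(x_m) − demand(x_m) = MEC(x_m) = 44.3222.
DWL = ½ × 8.0586 × 44.3222 = 178.5874.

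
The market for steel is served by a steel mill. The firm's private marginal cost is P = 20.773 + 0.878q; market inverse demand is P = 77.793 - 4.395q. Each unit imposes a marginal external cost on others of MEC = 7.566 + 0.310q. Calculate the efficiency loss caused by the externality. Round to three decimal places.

DWL = 10.676

Market equilibrium (private): 20.773 + 0.878q = 77.793 - 4.395q → q_m = 10.8136.
Social marginal cost = private MC + MEC = 28.339 + 1.188q.
Set SMC = demand: 28.339 + 1.188q = 77.793 - 4.395q → q* = 8.8580.
The loss is the area between SMC and demand from q* to q_m; with linear curves that's a triangle of height MEC(q_m).
DWL = ½ × 1.9556 × 10.9182 = 10.6758.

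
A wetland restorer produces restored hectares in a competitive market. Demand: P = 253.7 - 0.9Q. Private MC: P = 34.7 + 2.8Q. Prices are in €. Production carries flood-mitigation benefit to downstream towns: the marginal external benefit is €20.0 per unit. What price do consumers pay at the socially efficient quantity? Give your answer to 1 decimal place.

Social marginal cost = private MC − MEB = 14.7 + 2.8Q.
Set SMC = demand: 14.7 + 2.8Q = 253.7 - 0.9Q → Q* = 64.5946.
Consumer price on the demand curve at Q*: 253.7 − 0.9×64.5946 = 195.5649.

P = €195.6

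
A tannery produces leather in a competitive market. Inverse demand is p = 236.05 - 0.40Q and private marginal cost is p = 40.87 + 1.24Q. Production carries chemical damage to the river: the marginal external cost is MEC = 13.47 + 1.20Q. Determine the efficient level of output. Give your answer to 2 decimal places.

Social marginal cost = private MC + MEC = 54.34 + 2.44Q.
Set SMC = demand: 54.34 + 2.44Q = 236.05 - 0.40Q → Q* = 63.9824.

Q* = 63.98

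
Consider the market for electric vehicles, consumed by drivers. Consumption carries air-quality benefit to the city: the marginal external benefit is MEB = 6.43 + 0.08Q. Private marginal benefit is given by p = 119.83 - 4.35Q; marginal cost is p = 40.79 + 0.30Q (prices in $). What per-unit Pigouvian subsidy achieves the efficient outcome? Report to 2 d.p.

subsidy = $7.93 per unit

Social marginal benefit = demand + MEB = 126.26 - 4.27Q.
Set SMB = MC: 126.26 - 4.27Q = 40.79 + 0.30Q → Q* = 18.7024.
The Pigouvian subsidy equals MEB at Q*: 6.43 + 0.08×18.7024 = 7.9262.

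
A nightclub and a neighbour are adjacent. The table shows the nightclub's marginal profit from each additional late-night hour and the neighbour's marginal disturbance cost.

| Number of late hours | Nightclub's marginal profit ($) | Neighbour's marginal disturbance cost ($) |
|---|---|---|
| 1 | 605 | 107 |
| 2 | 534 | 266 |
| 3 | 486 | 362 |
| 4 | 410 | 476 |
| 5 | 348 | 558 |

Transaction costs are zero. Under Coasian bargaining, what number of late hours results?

Bargaining reaches the level where marginal profit last exceeds marginal disturbance cost.
That holds through level 3 (486 ≥ 362) but not at 4 (410 < 476).

3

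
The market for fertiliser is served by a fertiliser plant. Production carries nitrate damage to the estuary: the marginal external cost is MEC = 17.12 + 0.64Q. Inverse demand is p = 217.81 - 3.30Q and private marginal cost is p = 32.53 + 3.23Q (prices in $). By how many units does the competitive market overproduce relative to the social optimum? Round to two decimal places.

Market equilibrium (private): 32.53 + 3.23Q = 217.81 - 3.30Q → Q_m = 28.3737.
Social marginal cost = private MC + MEC = 49.65 + 3.87Q.
Set SMC = demand: 49.65 + 3.87Q = 217.81 - 3.30Q → Q* = 23.4533.
Gap = |28.3737 − 23.4533| = 4.9204.

4.92 units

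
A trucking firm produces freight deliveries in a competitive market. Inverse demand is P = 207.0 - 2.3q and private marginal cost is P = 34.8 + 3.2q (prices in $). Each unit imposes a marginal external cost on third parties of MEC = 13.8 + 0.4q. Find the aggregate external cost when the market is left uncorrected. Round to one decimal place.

$628.1

Market equilibrium (private): 34.8 + 3.2q = 207.0 - 2.3q → q_m = 31.3091.
Total external cost = ∫₀^{q_m} (13.8 + 0.4q) dq = 13.8×31.3091 + ½×0.4×31.3091² = 628.1175.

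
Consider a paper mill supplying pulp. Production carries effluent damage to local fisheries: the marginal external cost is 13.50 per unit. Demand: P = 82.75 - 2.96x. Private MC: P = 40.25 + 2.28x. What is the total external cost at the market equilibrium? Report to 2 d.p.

Market equilibrium (private): 40.25 + 2.28x = 82.75 - 2.96x → x_m = 8.1107.
Total external cost = MEC × x_m = 13.50 × 8.1107 = 109.4945.

109.49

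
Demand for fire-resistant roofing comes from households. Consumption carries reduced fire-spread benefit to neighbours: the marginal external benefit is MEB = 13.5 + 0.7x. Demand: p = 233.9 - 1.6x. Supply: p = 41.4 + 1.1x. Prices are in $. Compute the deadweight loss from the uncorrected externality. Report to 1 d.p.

Market equilibrium (private): 41.4 + 1.1x = 233.9 - 1.6x → x_m = 71.2963.
Social marginal benefit = demand + MEB = 247.4 - 0.9x.
Set SMB = MC: 247.4 - 0.9x = 41.4 + 1.1x → x* = 103.0000.
The loss is the area between SMB and MC from x* to x_m; with linear curves that's a triangle of height MEB(x_m).
DWL = ½ × 31.7037 × 63.4074 = 1005.1246.

DWL = $1005.1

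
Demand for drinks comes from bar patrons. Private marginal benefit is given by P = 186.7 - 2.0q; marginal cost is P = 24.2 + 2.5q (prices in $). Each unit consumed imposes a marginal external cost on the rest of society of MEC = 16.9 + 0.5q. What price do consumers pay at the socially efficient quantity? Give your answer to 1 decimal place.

Social marginal benefit = demand − MEC = 169.8 - 2.5q.
Set SMB = MC: 169.8 - 2.5q = 24.2 + 2.5q → q* = 29.1200.
Consumer price on the demand curve at q*: 186.7 − 2.0×29.1200 = 128.4600.

P = $128.5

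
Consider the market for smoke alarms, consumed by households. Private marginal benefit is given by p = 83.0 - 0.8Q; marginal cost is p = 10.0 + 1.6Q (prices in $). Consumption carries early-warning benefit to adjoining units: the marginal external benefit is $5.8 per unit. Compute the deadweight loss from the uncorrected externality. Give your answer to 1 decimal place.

DWL = $7.0

Market equilibrium (private): 10.0 + 1.6Q = 83.0 - 0.8Q → Q_m = 30.4167.
Social marginal benefit = demand + MEB = 88.8 - 0.8Q.
Set SMB = MC: 88.8 - 0.8Q = 10.0 + 1.6Q → Q* = 32.8333.
The loss is the area between SMB and MC from Q* to Q_m; with linear curves that's a triangle of height MEB(Q_m).
DWL = ½ × 2.4166 × 5.8000 = 7.0081.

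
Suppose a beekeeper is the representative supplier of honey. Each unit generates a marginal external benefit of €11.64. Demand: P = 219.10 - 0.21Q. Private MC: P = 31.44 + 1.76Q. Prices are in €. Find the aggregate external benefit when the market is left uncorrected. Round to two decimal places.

€1108.81

Market equilibrium (private): 31.44 + 1.76Q = 219.10 - 0.21Q → Q_m = 95.2589.
Total external benefit = MEB × Q_m = 11.64 × 95.2589 = 1108.8136.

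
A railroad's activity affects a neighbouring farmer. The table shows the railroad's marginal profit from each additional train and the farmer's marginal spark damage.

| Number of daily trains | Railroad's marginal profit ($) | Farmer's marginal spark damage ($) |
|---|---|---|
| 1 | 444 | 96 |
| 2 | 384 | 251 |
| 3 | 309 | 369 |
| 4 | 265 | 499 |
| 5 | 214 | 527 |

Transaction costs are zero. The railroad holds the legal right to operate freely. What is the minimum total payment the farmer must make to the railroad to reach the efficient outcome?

Left alone the railroad would choose level 5 (marginal profit stays positive).
Efficient level: k* = 2 (marginal profit ≥ marginal spark damage through 2).
The farmer must at least cover the railroad's forgone profit from cutting 5→2: 309 + 265 + 214 = 788.

$788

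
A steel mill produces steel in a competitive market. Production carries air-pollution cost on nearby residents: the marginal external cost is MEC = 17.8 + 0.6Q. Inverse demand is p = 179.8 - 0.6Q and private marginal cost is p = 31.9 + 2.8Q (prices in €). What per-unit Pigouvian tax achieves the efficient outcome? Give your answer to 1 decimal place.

tax = €37.3 per unit

Social marginal cost = private MC + MEC = 49.7 + 3.4Q.
Set SMC = demand: 49.7 + 3.4Q = 179.8 - 0.6Q → Q* = 32.5250.
The Pigouvian tax equals MEC at Q*: 17.8 + 0.6×32.5250 = 37.3150.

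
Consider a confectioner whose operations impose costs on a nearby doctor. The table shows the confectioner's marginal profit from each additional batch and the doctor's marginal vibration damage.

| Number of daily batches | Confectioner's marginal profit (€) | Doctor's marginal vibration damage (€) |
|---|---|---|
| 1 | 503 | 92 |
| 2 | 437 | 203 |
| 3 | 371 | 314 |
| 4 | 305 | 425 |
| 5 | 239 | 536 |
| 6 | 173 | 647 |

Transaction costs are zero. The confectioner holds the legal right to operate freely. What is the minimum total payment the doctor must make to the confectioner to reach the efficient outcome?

€717

Left alone the confectioner would choose level 6 (marginal profit stays positive).
Efficient level: k* = 3 (marginal profit ≥ marginal vibration damage through 3).
The doctor must at least cover the confectioner's forgone profit from cutting 6→3: 305 + 239 + 173 = 717.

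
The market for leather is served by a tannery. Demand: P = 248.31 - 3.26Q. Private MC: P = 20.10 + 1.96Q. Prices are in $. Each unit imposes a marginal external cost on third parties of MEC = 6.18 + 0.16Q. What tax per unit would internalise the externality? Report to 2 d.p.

tax = $12.78 per unit

Social marginal cost = private MC + MEC = 26.28 + 2.12Q.
Set SMC = demand: 26.28 + 2.12Q = 248.31 - 3.26Q → Q* = 41.2695.
The Pigouvian tax equals MEC at Q*: 6.18 + 0.16×41.2695 = 12.7831.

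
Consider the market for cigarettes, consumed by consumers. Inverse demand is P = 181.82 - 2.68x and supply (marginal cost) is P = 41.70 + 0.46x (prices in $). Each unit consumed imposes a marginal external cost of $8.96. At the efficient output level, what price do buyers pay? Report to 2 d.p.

Social marginal benefit = demand − MEC = 172.86 - 2.68x.
Set SMB = MC: 172.86 - 2.68x = 41.70 + 0.46x → x* = 41.7707.
Consumer price on the demand curve at x*: 181.82 − 2.68×41.7707 = 69.8745.

P = $69.87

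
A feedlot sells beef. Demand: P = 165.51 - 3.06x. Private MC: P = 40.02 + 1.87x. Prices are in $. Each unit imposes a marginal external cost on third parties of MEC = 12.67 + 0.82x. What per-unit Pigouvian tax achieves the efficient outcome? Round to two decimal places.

Social marginal cost = private MC + MEC = 52.69 + 2.69x.
Set SMC = demand: 52.69 + 2.69x = 165.51 - 3.06x → x* = 19.6209.
The Pigouvian tax equals MEC at x*: 12.67 + 0.82×19.6209 = 28.7591.

tax = $28.76 per unit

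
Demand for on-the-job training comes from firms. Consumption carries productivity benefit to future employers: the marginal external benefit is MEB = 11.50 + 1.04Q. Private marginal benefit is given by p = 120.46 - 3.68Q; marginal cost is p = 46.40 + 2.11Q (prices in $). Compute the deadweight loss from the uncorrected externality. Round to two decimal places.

Market equilibrium (private): 46.40 + 2.11Q = 120.46 - 3.68Q → Q_m = 12.7910.
Social marginal benefit = demand + MEB = 131.96 - 2.64Q.
Set SMB = MC: 131.96 - 2.64Q = 46.40 + 2.11Q → Q* = 18.0126.
Between Q* and Q_m the wedge SMB − MC runs linearly from 0 to MEB(Q_m), so the loss is a triangle.
DWL = ½ × 5.2216 × 24.8027 = 64.7549.

DWL = $64.75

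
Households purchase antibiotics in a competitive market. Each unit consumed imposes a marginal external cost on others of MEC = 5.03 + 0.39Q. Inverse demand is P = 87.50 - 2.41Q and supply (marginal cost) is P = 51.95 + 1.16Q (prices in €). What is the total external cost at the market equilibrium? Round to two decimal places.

Market equilibrium (private): 51.95 + 1.16Q = 87.50 - 2.41Q → Q_m = 9.9580.
Total external cost = ∫₀^{Q_m} (5.03 + 0.39Q) dQ = 5.03×9.9580 + ½×0.39×9.9580² = 69.4253.

€69.43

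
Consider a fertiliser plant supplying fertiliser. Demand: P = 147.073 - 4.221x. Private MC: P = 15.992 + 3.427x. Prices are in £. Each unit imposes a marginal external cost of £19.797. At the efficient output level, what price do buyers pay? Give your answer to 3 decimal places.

Social marginal cost = private MC + MEC = 35.789 + 3.427x.
Set SMC = demand: 35.789 + 3.427x = 147.073 - 4.221x → x* = 14.5507.
Consumer price on the demand curve at x*: 147.073 − 4.221×14.5507 = 85.6545.

P = £85.654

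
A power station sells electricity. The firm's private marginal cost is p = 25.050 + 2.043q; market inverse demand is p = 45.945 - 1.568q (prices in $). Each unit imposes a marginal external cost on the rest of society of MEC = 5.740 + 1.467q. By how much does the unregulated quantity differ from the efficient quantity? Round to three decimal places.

Market equilibrium (private): 25.050 + 2.043q = 45.945 - 1.568q → q_m = 5.7865.
Social marginal cost = private MC + MEC = 30.790 + 3.510q.
Set SMC = demand: 30.790 + 3.510q = 45.945 - 1.568q → q* = 2.9844.
Gap = |5.7865 − 2.9844| = 2.8021.

2.802 units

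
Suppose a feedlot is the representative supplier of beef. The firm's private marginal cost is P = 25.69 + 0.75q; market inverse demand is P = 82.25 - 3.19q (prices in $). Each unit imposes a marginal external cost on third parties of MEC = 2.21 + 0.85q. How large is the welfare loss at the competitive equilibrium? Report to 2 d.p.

Market equilibrium (private): 25.69 + 0.75q = 82.25 - 3.19q → q_m = 14.3553.
Social marginal cost = private MC + MEC = 27.90 + 1.60q.
Set SMC = demand: 27.90 + 1.60q = 82.25 - 3.19q → q* = 11.3466.
Height of the DWL triangle at q_m is SMC(q_m) − demand(q_m) = MEC(q_m) = 14.4120.
DWL = ½ × 3.0087 × 14.4120 = 21.6807.

DWL = $21.68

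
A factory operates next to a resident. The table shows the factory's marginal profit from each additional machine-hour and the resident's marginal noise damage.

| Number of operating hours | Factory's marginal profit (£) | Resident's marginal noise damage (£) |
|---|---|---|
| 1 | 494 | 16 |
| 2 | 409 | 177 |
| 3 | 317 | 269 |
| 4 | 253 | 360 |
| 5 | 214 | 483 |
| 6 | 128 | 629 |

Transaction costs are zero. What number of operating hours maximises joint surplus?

3

Bargaining reaches the level where marginal profit last exceeds marginal noise damage.
That holds through level 3 (317 ≥ 269) but not at 4 (253 < 360).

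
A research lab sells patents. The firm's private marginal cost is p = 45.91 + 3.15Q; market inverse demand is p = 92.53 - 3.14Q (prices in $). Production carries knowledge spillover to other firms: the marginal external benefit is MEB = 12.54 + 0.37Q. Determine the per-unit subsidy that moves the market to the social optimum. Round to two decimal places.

subsidy = $16.24 per unit

Social marginal cost = private MC − MEB = 33.37 + 2.78Q.
Set SMC = demand: 33.37 + 2.78Q = 92.53 - 3.14Q → Q* = 9.9932.
The Pigouvian subsidy equals MEB at Q*: 12.54 + 0.37×9.9932 = 16.2375.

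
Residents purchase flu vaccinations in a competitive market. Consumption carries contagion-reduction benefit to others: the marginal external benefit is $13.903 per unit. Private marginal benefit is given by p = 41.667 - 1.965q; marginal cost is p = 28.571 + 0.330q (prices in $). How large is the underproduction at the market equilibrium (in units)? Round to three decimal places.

6.058 units

Market equilibrium (private): 28.571 + 0.330q = 41.667 - 1.965q → q_m = 5.7063.
Social marginal benefit = demand + MEB = 55.570 - 1.965q.
Set SMB = MC: 55.570 - 1.965q = 28.571 + 0.330q → q* = 11.7643.
Gap = |5.7063 − 11.7643| = 6.0580.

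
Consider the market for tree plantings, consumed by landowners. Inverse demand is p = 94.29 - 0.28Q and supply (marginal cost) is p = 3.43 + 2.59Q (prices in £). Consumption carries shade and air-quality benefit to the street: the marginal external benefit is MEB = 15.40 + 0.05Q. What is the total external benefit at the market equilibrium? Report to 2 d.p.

£512.60

Market equilibrium (private): 3.43 + 2.59Q = 94.29 - 0.28Q → Q_m = 31.6585.
Total external benefit = ∫₀^{Q_m} (15.40 + 0.05Q) dQ = 15.40×31.6585 + ½×0.05×31.6585² = 512.5974.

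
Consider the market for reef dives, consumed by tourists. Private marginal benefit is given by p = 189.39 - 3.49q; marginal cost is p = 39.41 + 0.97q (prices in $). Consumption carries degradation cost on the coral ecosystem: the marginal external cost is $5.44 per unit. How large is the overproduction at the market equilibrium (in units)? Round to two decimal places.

Market equilibrium (private): 39.41 + 0.97q = 189.39 - 3.49q → q_m = 33.6278.
Social marginal benefit = demand − MEC = 183.95 - 3.49q.
Set SMB = MC: 183.95 - 3.49q = 39.41 + 0.97q → q* = 32.4081.
Gap = |33.6278 − 32.4081| = 1.2197.

1.22 units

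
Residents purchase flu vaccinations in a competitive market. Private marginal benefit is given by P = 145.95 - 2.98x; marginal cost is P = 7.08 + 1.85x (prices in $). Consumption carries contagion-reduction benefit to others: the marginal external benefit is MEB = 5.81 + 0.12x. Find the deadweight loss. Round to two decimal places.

DWL = $9.10

Market equilibrium (private): 7.08 + 1.85x = 145.95 - 2.98x → x_m = 28.7516.
Social marginal benefit = demand + MEB = 151.76 - 2.86x.
Set SMB = MC: 151.76 - 2.86x = 7.08 + 1.85x → x* = 30.7176.
The welfare-loss triangle has base |x_m − x*| and height MEB(x_m) (the vertical gap between SMB and MC is zero at x* and MEB at x_m).
DWL = ½ × 1.9660 × 9.2602 = 9.1028.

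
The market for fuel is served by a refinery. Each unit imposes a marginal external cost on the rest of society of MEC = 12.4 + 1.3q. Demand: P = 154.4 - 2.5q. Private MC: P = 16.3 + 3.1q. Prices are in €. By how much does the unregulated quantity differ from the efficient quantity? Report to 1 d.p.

6.4 units

Market equilibrium (private): 16.3 + 3.1q = 154.4 - 2.5q → q_m = 24.6607.
Social marginal cost = private MC + MEC = 28.7 + 4.4q.
Set SMC = demand: 28.7 + 4.4q = 154.4 - 2.5q → q* = 18.2174.
Gap = |24.6607 − 18.2174| = 6.4433.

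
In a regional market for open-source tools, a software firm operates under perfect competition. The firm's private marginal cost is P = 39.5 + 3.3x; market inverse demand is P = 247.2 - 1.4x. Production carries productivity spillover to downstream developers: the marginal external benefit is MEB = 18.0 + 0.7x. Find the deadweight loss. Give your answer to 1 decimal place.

Market equilibrium (private): 39.5 + 3.3x = 247.2 - 1.4x → x_m = 44.1915.
Social marginal cost = private MC − MEB = 21.5 + 2.6x.
Set SMC = demand: 21.5 + 2.6x = 247.2 - 1.4x → x* = 56.4250.
The welfare-loss triangle has base |x_m − x*| and height MEB(x_m) (the vertical gap between SMC and demand is zero at x* and MEB at x_m).
DWL = ½ × 12.2335 × 48.9340 = 299.3170.

DWL = 299.3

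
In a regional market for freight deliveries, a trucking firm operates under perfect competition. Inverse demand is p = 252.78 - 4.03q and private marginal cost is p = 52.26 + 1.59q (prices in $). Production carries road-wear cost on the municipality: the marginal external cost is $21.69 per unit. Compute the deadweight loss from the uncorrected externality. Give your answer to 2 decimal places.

DWL = $41.86

Market equilibrium (private): 52.26 + 1.59q = 252.78 - 4.03q → q_m = 35.6797.
Social marginal cost = private MC + MEC = 73.95 + 1.59q.
Set SMC = demand: 73.95 + 1.59q = 252.78 - 4.03q → q* = 31.8203.
Between q* and q_m the wedge SMC − demand runs linearly from 0 to MEC(q_m), so the loss is a triangle.
DWL = ½ × 3.8594 × 21.6900 = 41.8552.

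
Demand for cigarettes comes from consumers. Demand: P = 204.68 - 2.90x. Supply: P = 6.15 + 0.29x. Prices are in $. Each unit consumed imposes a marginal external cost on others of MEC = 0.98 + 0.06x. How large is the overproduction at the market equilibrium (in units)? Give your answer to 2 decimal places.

Market equilibrium (private): 6.15 + 0.29x = 204.68 - 2.90x → x_m = 62.2351.
Social marginal benefit = demand − MEC = 203.70 - 2.96x.
Set SMB = MC: 203.70 - 2.96x = 6.15 + 0.29x → x* = 60.7846.
Gap = |62.2351 − 60.7846| = 1.4505.

1.45 units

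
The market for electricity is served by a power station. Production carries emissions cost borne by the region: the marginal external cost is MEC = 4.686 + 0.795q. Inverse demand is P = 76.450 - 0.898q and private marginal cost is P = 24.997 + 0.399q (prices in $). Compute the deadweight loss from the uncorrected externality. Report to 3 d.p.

DWL = $313.623

Market equilibrium (private): 24.997 + 0.399q = 76.450 - 0.898q → q_m = 39.6708.
Social marginal cost = private MC + MEC = 29.683 + 1.194q.
Set SMC = demand: 29.683 + 1.194q = 76.450 - 0.898q → q* = 22.3552.
Height of the DWL triangle at q_m is SMC(q_m) − demand(q_m) = MEC(q_m) = 36.2243.
DWL = ½ × 17.3156 × 36.2243 = 313.6227.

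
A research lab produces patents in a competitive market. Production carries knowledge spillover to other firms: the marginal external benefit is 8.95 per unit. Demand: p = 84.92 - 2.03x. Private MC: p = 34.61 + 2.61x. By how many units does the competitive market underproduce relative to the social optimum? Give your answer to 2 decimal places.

Market equilibrium (private): 34.61 + 2.61x = 84.92 - 2.03x → x_m = 10.8427.
Social marginal cost = private MC − MEB = 25.66 + 2.61x.
Set SMC = demand: 25.66 + 2.61x = 84.92 - 2.03x → x* = 12.7716.
Gap = |10.8427 − 12.7716| = 1.9289.

1.93 units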